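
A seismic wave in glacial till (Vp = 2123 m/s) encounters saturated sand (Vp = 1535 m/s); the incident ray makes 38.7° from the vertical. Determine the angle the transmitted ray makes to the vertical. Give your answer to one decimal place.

26.9°

Snell's law: sin θ₂ = (V₂/V₁)·sin θ₁ = (1535/2123)·sin 38.7° = 0.4521.
θ₂ = arcsin 0.4521 = 26.88° from the normal.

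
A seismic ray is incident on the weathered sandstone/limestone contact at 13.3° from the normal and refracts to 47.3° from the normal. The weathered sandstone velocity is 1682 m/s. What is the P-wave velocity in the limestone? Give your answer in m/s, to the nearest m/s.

5373 m/s

sin 13.3° = 0.2300; sin 47.3° = 0.7349.
V₂ = V₁·(sin θ₂/sin θ₁) = 1682·(0.7349/0.2300) = 5373.30 m/s.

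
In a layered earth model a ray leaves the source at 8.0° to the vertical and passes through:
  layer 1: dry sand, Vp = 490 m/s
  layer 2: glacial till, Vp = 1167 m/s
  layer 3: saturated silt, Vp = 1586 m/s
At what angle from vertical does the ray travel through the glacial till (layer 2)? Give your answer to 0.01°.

Ray parameter p = sin 8.0° / 490 = 2.8403e-04 s/m.
sin θ_2 = p·V_2 = 2.8403e-04 × 1167 = 0.3315.
θ_2 = 19.36° from the vertical.

19.36°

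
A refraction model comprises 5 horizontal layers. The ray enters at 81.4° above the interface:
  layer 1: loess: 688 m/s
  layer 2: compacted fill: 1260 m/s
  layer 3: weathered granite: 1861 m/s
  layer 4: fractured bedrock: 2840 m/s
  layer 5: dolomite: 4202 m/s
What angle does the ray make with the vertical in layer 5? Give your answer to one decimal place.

66.0°

From the normal: θ₁ = 90° − 81.4° = 8.6°.
Ray parameter p = sin 8.6° / 688 = 2.1735e-04 s/m.
sin θ_5 = p·V_5 = 2.1735e-04 × 4202 = 0.9133.
θ_5 = arcsin 0.9133 = 65.96°.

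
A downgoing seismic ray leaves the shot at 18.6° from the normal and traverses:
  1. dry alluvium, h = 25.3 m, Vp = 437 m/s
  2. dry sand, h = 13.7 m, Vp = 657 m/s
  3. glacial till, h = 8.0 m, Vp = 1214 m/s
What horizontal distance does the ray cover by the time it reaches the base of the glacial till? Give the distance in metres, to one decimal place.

31.3 m

p = sin θ₁/V₁ = sin 18.6°/437 = 7.2988e-04 s/m is conserved through the stack.
Layer 1: θ = 18.60°; offset = 25.3·tan 18.60° = 8.514 m.
Layer 2: sin θ = p·657 = 0.4795 → θ = 28.65°; offset = 13.7·tan 28.65° = 7.487 m.
Layer 3: sin θ = p·1214 = 0.8861 → θ = 62.38°; offset = 8.0·tan 62.38° = 15.293 m.
Σ offsets = 31.294 m.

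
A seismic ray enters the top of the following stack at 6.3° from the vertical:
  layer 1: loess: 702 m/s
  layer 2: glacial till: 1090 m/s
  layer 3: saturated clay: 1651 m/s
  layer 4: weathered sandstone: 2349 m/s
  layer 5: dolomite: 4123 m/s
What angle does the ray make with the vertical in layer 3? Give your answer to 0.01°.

14.96°

Snell's law across each interface conserves sin θ / V, so sin θ_3 = V_3·sin θ₁/V₁.
sin θ_3 = 1651 × sin 6.3° / 702 = 0.2581.
θ_3 = arcsin 0.2581 = 14.96°.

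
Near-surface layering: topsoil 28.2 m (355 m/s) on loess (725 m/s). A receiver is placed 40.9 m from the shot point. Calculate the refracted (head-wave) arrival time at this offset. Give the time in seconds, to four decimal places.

0.1949 s

t = x/V₂ + 2h·√(V₂²−V₁²)/(V₁V₂).
√(V₂²−V₁²) = √(725²−355²) = 632.1 m/s; delay term = 2·28.2·632.1/(355·725) = 0.13852 s.
t = 40.9/725 + 0.13852 = 0.19494 s.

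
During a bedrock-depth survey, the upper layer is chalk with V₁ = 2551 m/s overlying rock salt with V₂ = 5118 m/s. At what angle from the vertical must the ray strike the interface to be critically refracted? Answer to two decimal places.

At critical incidence the refracted ray runs along the interface (θ₂ = 90°), so sin θ_c = V₁/V₂.
θ_c = arcsin(2551/5118) = arcsin 0.4984 = 29.90°.

29.90°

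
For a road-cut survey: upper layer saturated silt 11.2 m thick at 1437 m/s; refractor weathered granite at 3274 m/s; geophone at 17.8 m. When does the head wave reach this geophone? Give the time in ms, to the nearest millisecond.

θ_c = arcsin(V₁/V₂) = arcsin(1437/3274) = 26.03°, cos θ_c = 0.8985.
Intercept time tᵢ = 2h cos θ_c / V₁ = 2·11.2·0.8985/1437 = 0.01401 s.
t = x/V₂ + tᵢ = 17.8/3274 + 0.01401 = 0.01944 s.

19 ms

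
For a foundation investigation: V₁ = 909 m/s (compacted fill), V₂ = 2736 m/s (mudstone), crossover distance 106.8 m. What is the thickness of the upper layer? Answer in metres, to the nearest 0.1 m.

37.8 m

h = (x_cross/2)·√((V₂−V₁)/(V₂+V₁)).
(V₂−V₁)/(V₂+V₁) = (2736−909)/(2736+909) = 0.5012; √ = 0.7080.
h = (106.8/2)·0.7080 = 37.81 m.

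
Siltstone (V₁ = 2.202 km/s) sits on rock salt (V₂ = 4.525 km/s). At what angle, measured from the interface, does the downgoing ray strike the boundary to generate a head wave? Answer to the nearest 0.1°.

60.9°

Critical incidence: sin θ_c = V₁/V₂ = 2.202/4.525 = 0.4866.
θ_c = arcsin 0.4866 = 29.12°.
Measured from the interface: 90° − 29.12° = 60.88°.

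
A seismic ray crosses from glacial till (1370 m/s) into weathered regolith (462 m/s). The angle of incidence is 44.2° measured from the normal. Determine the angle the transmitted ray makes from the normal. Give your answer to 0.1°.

Snell's law: sin θ₂ = (V₂/V₁)·sin θ₁ = (462/1370)·sin 44.2° = 0.2351.
θ₂ = arcsin 0.2351 = 13.60° from the normal.

13.6°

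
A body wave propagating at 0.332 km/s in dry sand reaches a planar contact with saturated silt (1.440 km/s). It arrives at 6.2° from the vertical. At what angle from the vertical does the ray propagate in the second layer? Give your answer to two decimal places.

27.93°

Snell's law: sin θ₂ = (V₂/V₁)·sin θ₁ = (1.440/0.332)·sin 6.2° = 0.4684.
θ₂ = sin⁻¹(0.4684) = 27.93° (from vertical).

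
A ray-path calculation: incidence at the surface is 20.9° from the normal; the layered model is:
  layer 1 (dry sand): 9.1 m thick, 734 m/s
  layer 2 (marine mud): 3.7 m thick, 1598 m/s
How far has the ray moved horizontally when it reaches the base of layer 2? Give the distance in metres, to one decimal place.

8.0 m

p = sin θ₁/V₁ = sin 20.9°/734 = 4.8602e-04 s/m is conserved through the stack.
Layer 1: θ = 20.90°; offset = 9.1·tan 20.90° = 3.475 m.
Layer 2: sin θ = p·1598 = 0.7767 → θ = 50.96°; offset = 3.7·tan 50.96° = 4.562 m.
Total horizontal offset = 8.037 m.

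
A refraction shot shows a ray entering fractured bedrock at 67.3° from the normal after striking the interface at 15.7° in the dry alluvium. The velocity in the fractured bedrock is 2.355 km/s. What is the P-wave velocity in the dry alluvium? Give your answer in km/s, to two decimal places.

Snell's law: sin 15.7°/V₁ = sin 67.3°/V₂.
V₁ = V₂·sin 15.7°/sin 67.3° = 2.355 × 0.2933 = 0.69 km/s.

0.69 km/s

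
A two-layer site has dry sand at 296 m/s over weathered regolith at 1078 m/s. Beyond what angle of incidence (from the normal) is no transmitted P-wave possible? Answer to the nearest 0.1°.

At critical incidence the refracted ray runs along the interface (θ₂ = 90°), so sin θ_c = V₁/V₂.
θ_c = arcsin(296/1078) = arcsin 0.2746 = 15.94°.

15.9°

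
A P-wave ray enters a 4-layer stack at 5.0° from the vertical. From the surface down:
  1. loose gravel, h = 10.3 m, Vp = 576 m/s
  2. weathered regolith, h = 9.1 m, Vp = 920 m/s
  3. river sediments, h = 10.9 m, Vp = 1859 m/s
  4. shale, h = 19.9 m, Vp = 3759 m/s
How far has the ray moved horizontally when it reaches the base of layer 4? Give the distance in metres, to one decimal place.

Ray parameter p = sin 5.0° / 576 m/s = 1.5131e-04 s/m.
Layer 1: θ = 5.00°; offset = 10.3·tan 5.00° = 0.901 m.
Layer 2: sin θ = p·920 = 0.1392 → θ = 8.00°; offset = 9.1·tan 8.00° = 1.279 m.
Layer 3: sin θ = p·1859 = 0.2813 → θ = 16.34°; offset = 10.9·tan 16.34° = 3.195 m.
Layer 4: sin θ = p·3759 = 0.5688 → θ = 34.67°; offset = 19.9·tan 34.67° = 13.762 m.
Total horizontal offset = 19.137 m.

19.1 m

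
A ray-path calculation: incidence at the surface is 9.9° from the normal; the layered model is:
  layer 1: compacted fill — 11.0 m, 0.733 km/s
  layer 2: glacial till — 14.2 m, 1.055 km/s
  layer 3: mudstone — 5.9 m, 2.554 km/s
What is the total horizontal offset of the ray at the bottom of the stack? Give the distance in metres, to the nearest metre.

10 m

p = sin θ₁/V₁ = sin 9.9°/0.733 = 2.3456e-01 s/km is conserved through the stack.
Layer 1: θ = 9.90°; offset = 11.0·tan 9.90° = 1.920 m.
Layer 2: sin θ = p·1.055 = 0.2475 → θ = 14.33°; offset = 14.2·tan 14.33° = 3.627 m.
Layer 3: sin θ = p·2.554 = 0.5991 → θ = 36.80°; offset = 5.9·tan 36.80° = 4.414 m.
Summing the layer offsets gives 9.961 m.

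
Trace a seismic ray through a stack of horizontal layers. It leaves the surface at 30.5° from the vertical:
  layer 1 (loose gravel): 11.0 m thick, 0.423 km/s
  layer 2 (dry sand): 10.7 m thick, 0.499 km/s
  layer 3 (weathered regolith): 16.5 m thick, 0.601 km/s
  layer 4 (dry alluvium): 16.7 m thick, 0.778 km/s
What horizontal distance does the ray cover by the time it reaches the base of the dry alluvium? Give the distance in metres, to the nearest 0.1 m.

75.1 m

Ray parameter p = sin 30.5° / 0.423 km/s = 1.1999e+00 s/km.
Layer 1: θ = 30.50°; offset = 11.0·tan 30.50° = 6.479 m.
Layer 2: sin θ = p·0.499 = 0.5987 → θ = 36.78°; offset = 10.7·tan 36.78° = 7.998 m.
Layer 3: sin θ = p·0.601 = 0.7211 → θ = 46.15°; offset = 16.5·tan 46.15° = 17.174 m.
Layer 4: sin θ = p·0.778 = 0.9335 → θ = 68.99°; offset = 16.7·tan 68.99° = 43.471 m.
Total horizontal offset = 75.123 m.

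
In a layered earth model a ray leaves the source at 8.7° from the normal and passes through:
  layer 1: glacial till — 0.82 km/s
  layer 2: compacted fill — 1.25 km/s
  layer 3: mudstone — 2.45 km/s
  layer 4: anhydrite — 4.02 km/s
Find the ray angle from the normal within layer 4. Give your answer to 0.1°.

47.9°

Ray parameter p = sin 8.7° / 0.82 = 1.8446e-01 s/km.
sin θ_4 = p·V_4 = 1.8446e-01 × 4.02 = 0.7415.
θ_4 = arcsin 0.7415 = 47.86°.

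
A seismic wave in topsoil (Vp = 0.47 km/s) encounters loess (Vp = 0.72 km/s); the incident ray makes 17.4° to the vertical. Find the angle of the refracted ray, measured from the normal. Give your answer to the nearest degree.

Snell's law: sin θ₂ = (V₂/V₁)·sin θ₁ = (0.72/0.47)·sin 17.4° = 0.4581.
θ₂ = arcsin 0.4581 = 27.26° from the normal.

27°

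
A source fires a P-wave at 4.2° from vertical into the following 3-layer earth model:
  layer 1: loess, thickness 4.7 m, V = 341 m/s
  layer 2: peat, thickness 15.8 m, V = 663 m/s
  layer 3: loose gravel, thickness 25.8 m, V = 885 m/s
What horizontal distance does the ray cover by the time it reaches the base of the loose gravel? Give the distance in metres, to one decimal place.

7.6 m

Ray parameter p = sin 4.2° / 341 m/s = 2.1477e-04 s/m.
Layer 1: θ = 4.20°; offset = 4.7·tan 4.20° = 0.345 m.
Layer 2: sin θ = p·663 = 0.1424 → θ = 8.19°; offset = 15.8·tan 8.19° = 2.273 m.
Layer 3: sin θ = p·885 = 0.1901 → θ = 10.96°; offset = 25.8·tan 10.96° = 4.995 m.
Σ offsets = 7.613 m.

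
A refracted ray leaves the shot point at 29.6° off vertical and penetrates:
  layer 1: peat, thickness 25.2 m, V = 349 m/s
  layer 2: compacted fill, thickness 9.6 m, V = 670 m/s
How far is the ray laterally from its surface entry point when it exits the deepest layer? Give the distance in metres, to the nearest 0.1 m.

p = sin θ₁/V₁ = sin 29.6°/349 = 1.4153e-03 s/m is conserved through the stack.
Layer 1: θ = 29.60°; offset = 25.2·tan 29.60° = 14.316 m.
Layer 2: sin θ = p·670 = 0.9483 → θ = 71.49°; offset = 9.6·tan 71.49° = 28.671 m.
Σ offsets = 42.986 m.

43.0 m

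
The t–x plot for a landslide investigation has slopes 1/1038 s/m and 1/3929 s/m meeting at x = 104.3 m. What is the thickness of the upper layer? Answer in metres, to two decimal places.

x_cross = 2h·√((V₂+V₁)/(V₂−V₁)) → h = x_cross / (2·√((V₂+V₁)/(V₂−V₁))).
√((V₂+V₁)/(V₂−V₁)) = √((3929+1038)/(3929−1038)) = 1.3108.
h = 104.3 / (2·1.3108) = 39.79 m.

39.79 m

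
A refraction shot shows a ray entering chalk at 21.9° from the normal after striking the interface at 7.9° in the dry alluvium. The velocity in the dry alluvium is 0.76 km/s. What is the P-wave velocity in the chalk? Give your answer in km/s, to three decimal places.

2.062 km/s

sin 7.9° = 0.1374; sin 21.9° = 0.3730.
V₂ = V₁·(sin θ₂/sin θ₁) = 0.76·(0.3730/0.1374) = 2.062 km/s.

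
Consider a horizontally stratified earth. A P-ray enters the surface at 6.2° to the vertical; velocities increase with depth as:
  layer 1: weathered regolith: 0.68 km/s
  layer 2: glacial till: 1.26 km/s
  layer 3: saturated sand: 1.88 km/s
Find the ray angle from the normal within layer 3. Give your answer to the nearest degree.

17°

Ray parameter p = sin 6.2° / 0.68 = 1.5882e-01 s/km.
sin θ_3 = p·V_3 = 1.5882e-01 × 1.88 = 0.2986.
θ_3 = arcsin 0.2986 = 17.37°.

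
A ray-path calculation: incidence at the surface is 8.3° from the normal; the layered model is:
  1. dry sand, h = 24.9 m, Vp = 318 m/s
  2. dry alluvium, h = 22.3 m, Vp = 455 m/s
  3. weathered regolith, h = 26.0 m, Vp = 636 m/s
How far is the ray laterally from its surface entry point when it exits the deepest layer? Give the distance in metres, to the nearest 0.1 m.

p = sin θ₁/V₁ = sin 8.3°/318 = 4.5395e-04 s/m is conserved through the stack.
Layer 1: θ = 8.30°; offset = 24.9·tan 8.30° = 3.633 m.
Layer 2: sin θ = p·455 = 0.2065 → θ = 11.92°; offset = 22.3·tan 11.92° = 4.708 m.
Layer 3: sin θ = p·636 = 0.2887 → θ = 16.78°; offset = 26.0·tan 16.78° = 7.840 m.
Summing the layer offsets gives 16.180 m.

16.2 m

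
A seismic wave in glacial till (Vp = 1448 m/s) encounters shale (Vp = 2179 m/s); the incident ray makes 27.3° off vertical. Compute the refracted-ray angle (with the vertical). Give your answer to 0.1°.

Snell's law: sin θ₂ = (V₂/V₁)·sin θ₁ = (2179/1448)·sin 27.3° = 0.6902.
θ₂ = sin⁻¹(0.6902) = 43.65° (from vertical).

43.6°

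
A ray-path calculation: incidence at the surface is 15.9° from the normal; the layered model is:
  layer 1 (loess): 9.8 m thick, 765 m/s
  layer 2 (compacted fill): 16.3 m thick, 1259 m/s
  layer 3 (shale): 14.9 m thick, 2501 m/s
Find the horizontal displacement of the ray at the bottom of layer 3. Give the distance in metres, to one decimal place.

p = sin θ₁/V₁ = sin 15.9°/765 = 3.5812e-04 s/m is conserved through the stack.
Layer 1: θ = 15.90°; offset = 9.8·tan 15.90° = 2.792 m.
Layer 2: sin θ = p·1259 = 0.4509 → θ = 26.80°; offset = 16.3·tan 26.80° = 8.234 m.
Layer 3: sin θ = p·2501 = 0.8956 → θ = 63.59°; offset = 14.9·tan 63.59° = 30.005 m.
Summing the layer offsets gives 41.030 m.

41.0 m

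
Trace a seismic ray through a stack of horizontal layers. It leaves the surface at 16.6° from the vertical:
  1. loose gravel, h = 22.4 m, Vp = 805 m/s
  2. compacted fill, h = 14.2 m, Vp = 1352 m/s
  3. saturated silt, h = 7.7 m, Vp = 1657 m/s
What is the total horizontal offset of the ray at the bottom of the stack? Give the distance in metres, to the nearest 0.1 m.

20.0 m

p = sin θ₁/V₁ = sin 16.6°/805 = 3.5489e-04 s/m is conserved through the stack.
Layer 1: θ = 16.60°; offset = 22.4·tan 16.60° = 6.678 m.
Layer 2: sin θ = p·1352 = 0.4798 → θ = 28.67°; offset = 14.2·tan 28.67° = 7.766 m.
Layer 3: sin θ = p·1657 = 0.5881 → θ = 36.02°; offset = 7.7·tan 36.02° = 5.598 m.
Total horizontal offset = 20.042 m.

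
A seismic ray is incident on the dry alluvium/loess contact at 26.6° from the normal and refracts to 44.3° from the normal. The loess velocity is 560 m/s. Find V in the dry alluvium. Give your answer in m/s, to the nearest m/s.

359 m/s

sin 26.6° = 0.4478; sin 44.3° = 0.6984.
V₁ = V₂·(sin θ₁/sin θ₂) = 560·(0.4478/0.6984) = 359.02 m/s.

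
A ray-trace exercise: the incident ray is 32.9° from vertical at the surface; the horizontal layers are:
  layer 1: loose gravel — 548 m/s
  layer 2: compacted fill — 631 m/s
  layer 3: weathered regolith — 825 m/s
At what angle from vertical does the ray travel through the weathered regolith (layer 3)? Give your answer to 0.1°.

54.9°

Ray parameter p = sin 32.9° / 548 = 9.9119e-04 s/m.
sin θ_3 = p·V_3 = 9.9119e-04 × 825 = 0.8177.
θ_3 = arcsin 0.8177 = 54.86°.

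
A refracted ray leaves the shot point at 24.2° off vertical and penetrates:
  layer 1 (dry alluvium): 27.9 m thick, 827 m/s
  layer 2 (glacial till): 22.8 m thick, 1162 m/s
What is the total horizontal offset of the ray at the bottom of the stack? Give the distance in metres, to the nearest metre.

Apply Snell's law at each interface; in layer i the horizontal offset is hᵢ·tan θᵢ.
Layer 1: θ = 24.20°; offset = 27.9·tan 24.20° = 12.539 m.
Layer 2: sin θ = 1162·sin 24.2°/827 = 0.5760, θ = 35.17°; offset = 22.8·tan 35.17° = 16.064 m.
Total horizontal offset = 28.603 m.

29 m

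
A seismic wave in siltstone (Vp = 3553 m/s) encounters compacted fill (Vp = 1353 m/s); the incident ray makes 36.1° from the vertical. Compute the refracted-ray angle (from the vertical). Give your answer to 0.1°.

13.0°

sin θ₁/V₁ = sin θ₂/V₂ ⇒ sin θ₂ = 1353·sin 36.1°/3553 = 1353·0.5892/3553 = 0.2244.
θ₂ = arcsin 0.2244 = 12.97° from the normal.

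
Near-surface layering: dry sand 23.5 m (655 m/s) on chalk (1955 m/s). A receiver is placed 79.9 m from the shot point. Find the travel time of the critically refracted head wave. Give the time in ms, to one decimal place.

108.5 ms

t = x/V₂ + 2h·√(V₂²−V₁²)/(V₁V₂).
√(V₂²−V₁²) = √(1955²−655²) = 1842.0 m/s; delay term = 2·23.5·1842.0/(655·1955) = 0.06761 s.
t = 79.9/1955 + 0.06761 = 0.10848 s.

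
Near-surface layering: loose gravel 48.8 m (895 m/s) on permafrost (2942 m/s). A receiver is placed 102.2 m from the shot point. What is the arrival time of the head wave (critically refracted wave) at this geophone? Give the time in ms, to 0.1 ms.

θ_c = arcsin(V₁/V₂) = arcsin(895/2942) = 17.71°, cos θ_c = 0.9526.
Intercept time tᵢ = 2h cos θ_c / V₁ = 2·48.8·0.9526/895 = 0.10388 s.
t = x/V₂ + tᵢ = 102.2/2942 + 0.10388 = 0.13862 s.

138.6 ms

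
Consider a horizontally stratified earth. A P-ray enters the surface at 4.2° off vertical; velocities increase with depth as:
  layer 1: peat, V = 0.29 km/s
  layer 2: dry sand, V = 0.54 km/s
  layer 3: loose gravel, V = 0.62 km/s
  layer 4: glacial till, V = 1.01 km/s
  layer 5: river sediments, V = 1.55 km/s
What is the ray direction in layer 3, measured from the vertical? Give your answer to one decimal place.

9.0°

Snell's law across each interface conserves sin θ / V, so sin θ_3 = V_3·sin θ₁/V₁.
sin θ_3 = 0.62 × sin 4.2° / 0.29 = 0.1566.
θ_3 = arcsin 0.1566 = 9.01°.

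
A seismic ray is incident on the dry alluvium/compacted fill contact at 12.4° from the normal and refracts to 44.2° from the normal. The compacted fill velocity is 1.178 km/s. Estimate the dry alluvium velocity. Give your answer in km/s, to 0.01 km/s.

0.36 km/s

sin 12.4° = 0.2147; sin 44.2° = 0.6972.
V₁ = V₂·(sin θ₁/sin θ₂) = 1.178·(0.2147/0.6972) = 0.36 km/s.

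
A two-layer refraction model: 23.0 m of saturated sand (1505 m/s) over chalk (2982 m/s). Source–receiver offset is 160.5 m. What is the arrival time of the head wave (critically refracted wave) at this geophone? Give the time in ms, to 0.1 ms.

θ_c = arcsin(V₁/V₂) = arcsin(1505/2982) = 30.31°, cos θ_c = 0.8633.
Intercept time tᵢ = 2h cos θ_c / V₁ = 2·23.0·0.8633/1505 = 0.02639 s.
t = x/V₂ + tᵢ = 160.5/2982 + 0.02639 = 0.08021 s.

80.2 ms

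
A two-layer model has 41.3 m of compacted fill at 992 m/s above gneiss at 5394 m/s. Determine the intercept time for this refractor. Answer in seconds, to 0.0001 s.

θ_c = arcsin(V₁/V₂) = arcsin(992/5394) = 10.60°; cos θ_c = 0.9829.
tᵢ = 2h·cos θ_c / V₁ = 2·41.3·0.9829 / 992 = 0.08185 s.

0.0818 s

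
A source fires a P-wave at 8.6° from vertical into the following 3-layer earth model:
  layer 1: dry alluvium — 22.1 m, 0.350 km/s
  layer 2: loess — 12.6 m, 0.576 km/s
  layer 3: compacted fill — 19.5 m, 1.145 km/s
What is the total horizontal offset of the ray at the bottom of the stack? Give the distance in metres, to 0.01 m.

Ray parameter p = sin 8.6° / 0.350 km/s = 4.2724e-01 s/km.
Layer 1: θ = 8.60°; offset = 22.1·tan 8.60° = 3.3423 m.
Layer 2: sin θ = p·0.576 = 0.2461 → θ = 14.25°; offset = 12.6·tan 14.25° = 3.1992 m.
Layer 3: sin θ = p·1.145 = 0.4892 → θ = 29.29°; offset = 19.5·tan 29.29° = 10.9374 m.
Total horizontal offset = 17.4788 m.

17.48 m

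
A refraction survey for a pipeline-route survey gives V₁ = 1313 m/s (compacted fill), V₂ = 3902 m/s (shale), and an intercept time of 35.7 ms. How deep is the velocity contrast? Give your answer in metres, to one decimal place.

h = tᵢ·V₁·V₂ / (2·√(V₂²−V₁²)).
√(V₂²−V₁²) = √(3902² − 1313²) = 3674.5 m/s.
h = 0.0357 s × 1313 × 3902 / (2 × 3674.5) = 24.89 m.

24.9 m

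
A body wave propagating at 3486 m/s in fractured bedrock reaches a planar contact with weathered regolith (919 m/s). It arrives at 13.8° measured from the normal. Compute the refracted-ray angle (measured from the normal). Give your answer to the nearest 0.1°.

sin θ₁/V₁ = sin θ₂/V₂ ⇒ sin θ₂ = 919·sin 13.8°/3486 = 919·0.2385/3486 = 0.0629.
θ₂ = arcsin 0.0629 = 3.61° from the normal.

3.6°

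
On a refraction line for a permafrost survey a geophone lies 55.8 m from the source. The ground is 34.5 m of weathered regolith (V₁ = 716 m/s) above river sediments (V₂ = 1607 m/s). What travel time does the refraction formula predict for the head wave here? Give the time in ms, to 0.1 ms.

121.0 ms

t = x/V₂ + 2h·√(V₂²−V₁²)/(V₁V₂).
√(V₂²−V₁²) = √(1607²−716²) = 1438.7 m/s; delay term = 2·34.5·1438.7/(716·1607) = 0.08627 s.
t = 55.8/1607 + 0.08627 = 0.12100 s.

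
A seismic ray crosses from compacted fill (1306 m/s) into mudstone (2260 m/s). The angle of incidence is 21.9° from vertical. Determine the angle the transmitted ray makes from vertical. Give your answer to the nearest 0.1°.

sin θ₁/V₁ = sin θ₂/V₂ ⇒ sin θ₂ = 2260·sin 21.9°/1306 = 2260·0.3730/1306 = 0.6454.
θ₂ = sin⁻¹(0.6454) = 40.20° (from vertical).

40.2°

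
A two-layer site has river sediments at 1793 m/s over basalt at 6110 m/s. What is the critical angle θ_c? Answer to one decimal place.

17.1°

Critical incidence: sin θ_c = V₁/V₂ = 1793/6110 = 0.2935.
θ_c = arcsin 0.2935 = 17.06°.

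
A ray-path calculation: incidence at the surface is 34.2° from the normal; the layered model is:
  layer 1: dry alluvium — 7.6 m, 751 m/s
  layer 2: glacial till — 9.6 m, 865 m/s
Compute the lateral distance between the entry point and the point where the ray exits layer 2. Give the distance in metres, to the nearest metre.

13 m

Ray parameter p = sin 34.2° / 751 m/s = 7.4845e-04 s/m.
Layer 1: θ = 34.20°; offset = 7.6·tan 34.20° = 5.165 m.
Layer 2: sin θ = p·865 = 0.6474 → θ = 40.35°; offset = 9.6·tan 40.35° = 8.155 m.
Total horizontal offset = 13.320 m.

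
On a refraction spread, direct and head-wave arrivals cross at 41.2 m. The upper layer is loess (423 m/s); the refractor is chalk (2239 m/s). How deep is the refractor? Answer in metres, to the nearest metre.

h = (x_cross/2)·√((V₂−V₁)/(V₂+V₁)).
(V₂−V₁)/(V₂+V₁) = (2239−423)/(2239+423) = 0.6822; √ = 0.8260.
h = (41.2/2)·0.8260 = 17.01 m.

17 m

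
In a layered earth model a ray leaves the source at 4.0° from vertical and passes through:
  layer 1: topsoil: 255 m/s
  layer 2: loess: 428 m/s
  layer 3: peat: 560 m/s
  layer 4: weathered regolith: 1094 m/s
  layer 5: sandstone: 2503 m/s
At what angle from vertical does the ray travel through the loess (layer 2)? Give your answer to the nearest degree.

7°

Snell's law across each interface conserves sin θ / V, so sin θ_2 = V_2·sin θ₁/V₁.
sin θ_2 = 428 × sin 4.0° / 255 = 0.1171.
θ_2 = arcsin 0.1171 = 6.72°.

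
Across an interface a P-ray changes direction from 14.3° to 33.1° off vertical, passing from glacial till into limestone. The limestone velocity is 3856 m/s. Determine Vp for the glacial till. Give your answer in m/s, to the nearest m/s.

1744 m/s

sin 14.3° = 0.2470; sin 33.1° = 0.5461.
V₁ = V₂·(sin θ₁/sin θ₂) = 3856·(0.2470/0.5461) = 1744.05 m/s.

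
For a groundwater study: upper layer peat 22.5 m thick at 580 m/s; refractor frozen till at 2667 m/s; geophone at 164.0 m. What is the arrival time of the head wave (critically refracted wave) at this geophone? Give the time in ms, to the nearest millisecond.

137 ms

t = x/V₂ + 2h·√(V₂²−V₁²)/(V₁V₂).
√(V₂²−V₁²) = √(2667²−580²) = 2603.2 m/s; delay term = 2·22.5·2603.2/(580·2667) = 0.07573 s.
t = 164.0/2667 + 0.07573 = 0.13722 s.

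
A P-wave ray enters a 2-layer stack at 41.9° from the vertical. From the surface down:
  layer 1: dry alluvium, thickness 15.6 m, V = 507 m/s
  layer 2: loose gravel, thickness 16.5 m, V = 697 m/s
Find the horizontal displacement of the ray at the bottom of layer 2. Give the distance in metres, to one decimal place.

Apply Snell's law at each interface; in layer i the horizontal offset is hᵢ·tan θᵢ.
Layer 1: θ = 41.90°; offset = 15.6·tan 41.90° = 13.997 m.
Layer 2: sin θ = 697·sin 41.9°/507 = 0.9181, θ = 66.65°; offset = 16.5·tan 66.65° = 38.222 m.
Σ offsets = 52.219 m.

52.2 m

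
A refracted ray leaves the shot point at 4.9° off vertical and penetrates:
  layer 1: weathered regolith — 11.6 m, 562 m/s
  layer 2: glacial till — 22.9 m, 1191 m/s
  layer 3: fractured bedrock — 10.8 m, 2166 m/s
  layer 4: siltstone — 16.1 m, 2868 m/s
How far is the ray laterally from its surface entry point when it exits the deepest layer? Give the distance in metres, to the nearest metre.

Apply Snell's law at each interface; in layer i the horizontal offset is hᵢ·tan θᵢ.
Layer 1: θ = 4.90°; offset = 11.6·tan 4.90° = 0.994 m.
Layer 2: sin θ = 1191·sin 4.9°/562 = 0.1810, θ = 10.43°; offset = 22.9·tan 10.43° = 4.215 m.
Layer 3: sin θ = 2166·sin 4.9°/562 = 0.3292, θ = 19.22°; offset = 10.8·tan 19.22° = 3.765 m.
Layer 4: sin θ = 2868·sin 4.9°/562 = 0.4359, θ = 25.84°; offset = 16.1·tan 25.84° = 7.798 m.
Summing the layer offsets gives 16.772 m.

17 m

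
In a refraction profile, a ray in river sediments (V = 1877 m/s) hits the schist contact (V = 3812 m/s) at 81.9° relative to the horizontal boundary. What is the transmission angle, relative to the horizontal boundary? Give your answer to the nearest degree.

73°

Convert to the normal: θ₁ = 90° − 81.9° = 8.1°.
Snell's law: sin θ₂ = (V₂/V₁)·sin θ₁ = (3812/1877)·sin 8.1° = 0.2862.
θ₂ = arcsin 0.2862 = 16.63° from the normal.
From the interface: 90° − 16.63° = 73.37°.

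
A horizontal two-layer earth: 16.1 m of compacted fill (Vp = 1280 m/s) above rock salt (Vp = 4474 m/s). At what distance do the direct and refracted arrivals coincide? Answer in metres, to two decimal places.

x_cross = 2h·√((V₂+V₁)/(V₂−V₁)).
(V₂+V₁)/(V₂−V₁) = (4474+1280)/(4474−1280) = 1.8015; √ = 1.3422.
x_cross = 2·16.1·1.3422 = 43.22 m.

43.22 m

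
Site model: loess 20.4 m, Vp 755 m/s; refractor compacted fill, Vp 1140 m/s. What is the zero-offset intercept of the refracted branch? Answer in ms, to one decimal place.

40.5 ms

tᵢ = 2h·√(V₂²−V₁²)/(V₁V₂).
√(V₂²−V₁²) = √(1140²−755²) = 854.2 m/s.
tᵢ = 2·20.4·854.2/(755·1140) = 0.04049 s.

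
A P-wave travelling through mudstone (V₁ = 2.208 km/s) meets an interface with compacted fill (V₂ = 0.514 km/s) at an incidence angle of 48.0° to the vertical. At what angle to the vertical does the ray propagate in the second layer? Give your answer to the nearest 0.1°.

10.0°

sin θ₁/V₁ = sin θ₂/V₂ ⇒ sin θ₂ = 0.514·sin 48.0°/2.208 = 0.514·0.7431/2.208 = 0.1730.
θ₂ = arcsin 0.1730 = 9.96° from the normal.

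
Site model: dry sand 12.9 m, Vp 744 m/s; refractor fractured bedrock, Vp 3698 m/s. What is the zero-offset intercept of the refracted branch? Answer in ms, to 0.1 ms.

tᵢ = 2h·√(V₂²−V₁²)/(V₁V₂).
√(V₂²−V₁²) = √(3698²−744²) = 3622.4 m/s.
tᵢ = 2·12.9·3622.4/(744·3698) = 0.03397 s.

34.0 ms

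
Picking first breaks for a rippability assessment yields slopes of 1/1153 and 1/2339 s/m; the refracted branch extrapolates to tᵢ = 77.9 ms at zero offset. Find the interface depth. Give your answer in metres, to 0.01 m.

h = tᵢ·V₁·V₂ / (2·√(V₂²−V₁²)).
√(V₂²−V₁²) = √(2339² − 1153²) = 2035.1 m/s.
h = 0.0779 s × 1153 × 2339 / (2 × 2035.1) = 51.62 m.

51.62 m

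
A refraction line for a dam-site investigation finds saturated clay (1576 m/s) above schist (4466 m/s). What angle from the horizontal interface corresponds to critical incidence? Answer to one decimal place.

69.3°

Critical incidence: sin θ_c = V₁/V₂ = 1576/4466 = 0.3529.
θ_c = arcsin 0.3529 = 20.66°.
Measured from the interface: 90° − 20.66° = 69.34°.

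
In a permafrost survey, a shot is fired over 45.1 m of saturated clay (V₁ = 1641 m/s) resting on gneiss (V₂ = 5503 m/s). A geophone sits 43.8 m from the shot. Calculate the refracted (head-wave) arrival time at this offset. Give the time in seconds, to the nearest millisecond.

0.060 s

t = x/V₂ + 2h·√(V₂²−V₁²)/(V₁V₂).
√(V₂²−V₁²) = √(5503²−1641²) = 5252.6 m/s; delay term = 2·45.1·5252.6/(1641·5503) = 0.05247 s.
t = 43.8/5503 + 0.05247 = 0.06042 s.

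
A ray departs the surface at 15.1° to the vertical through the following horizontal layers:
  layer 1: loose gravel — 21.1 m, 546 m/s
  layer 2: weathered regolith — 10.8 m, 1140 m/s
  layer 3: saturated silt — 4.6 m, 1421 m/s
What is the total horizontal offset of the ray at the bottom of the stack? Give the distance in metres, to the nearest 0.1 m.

Ray parameter p = sin 15.1° / 546 m/s = 4.7711e-04 s/m.
Layer 1: θ = 15.10°; offset = 21.1·tan 15.10° = 5.693 m.
Layer 2: sin θ = p·1140 = 0.5439 → θ = 32.95°; offset = 10.8·tan 32.95° = 7.000 m.
Layer 3: sin θ = p·1421 = 0.6780 → θ = 42.69°; offset = 4.6·tan 42.69° = 4.243 m.
Total horizontal offset = 16.936 m.

16.9 m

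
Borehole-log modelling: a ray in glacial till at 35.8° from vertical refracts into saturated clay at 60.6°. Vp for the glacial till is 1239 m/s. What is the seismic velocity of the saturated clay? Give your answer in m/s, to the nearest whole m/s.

Snell's law: sin 35.8°/V₁ = sin 60.6°/V₂.
V₂ = V₁·sin 60.6°/sin 35.8° = 1239 × 1.4894 = 1845.32 m/s.

1845 m/s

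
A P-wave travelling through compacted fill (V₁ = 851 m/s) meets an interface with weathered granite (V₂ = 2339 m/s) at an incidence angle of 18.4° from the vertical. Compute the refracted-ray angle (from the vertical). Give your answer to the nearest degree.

Snell's law: sin θ₂ = (V₂/V₁)·sin θ₁ = (2339/851)·sin 18.4° = 0.8676.
θ₂ = sin⁻¹(0.8676) = 60.18° (from vertical).

60°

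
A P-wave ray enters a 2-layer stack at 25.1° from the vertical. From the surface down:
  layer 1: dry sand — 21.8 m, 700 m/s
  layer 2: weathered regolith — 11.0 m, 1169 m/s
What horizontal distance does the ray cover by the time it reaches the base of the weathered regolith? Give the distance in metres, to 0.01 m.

21.25 m

Apply Snell's law at each interface; in layer i the horizontal offset is hᵢ·tan θᵢ.
Layer 1: θ = 25.10°; offset = 21.8·tan 25.10° = 10.2119 m.
Layer 2: sin θ = 1169·sin 25.1°/700 = 0.7084, θ = 45.11°; offset = 11.0·tan 45.11° = 11.0408 m.
Total horizontal offset = 21.2526 m.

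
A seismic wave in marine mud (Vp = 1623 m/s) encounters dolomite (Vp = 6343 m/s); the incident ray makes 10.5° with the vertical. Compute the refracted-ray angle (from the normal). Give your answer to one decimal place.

45.4°

Snell's law: sin θ₂ = (V₂/V₁)·sin θ₁ = (6343/1623)·sin 10.5° = 0.7122.
θ₂ = sin⁻¹(0.7122) = 45.42° (from vertical).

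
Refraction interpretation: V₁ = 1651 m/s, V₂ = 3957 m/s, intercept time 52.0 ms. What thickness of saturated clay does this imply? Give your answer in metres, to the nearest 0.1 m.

h = tᵢ·V₁·V₂ / (2·√(V₂²−V₁²)).
√(V₂²−V₁²) = √(3957² − 1651²) = 3596.1 m/s.
h = 0.052 s × 1651 × 3957 / (2 × 3596.1) = 47.23 m.

47.2 m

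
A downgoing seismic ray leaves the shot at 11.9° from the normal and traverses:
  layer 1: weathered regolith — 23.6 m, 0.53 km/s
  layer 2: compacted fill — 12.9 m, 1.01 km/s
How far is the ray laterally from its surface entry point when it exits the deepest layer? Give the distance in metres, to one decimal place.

10.5 m

Apply Snell's law at each interface; in layer i the horizontal offset is hᵢ·tan θᵢ.
Layer 1: θ = 11.90°; offset = 23.6·tan 11.90° = 4.973 m.
Layer 2: sin θ = 1.01·sin 11.9°/0.53 = 0.3930, θ = 23.14°; offset = 12.9·tan 23.14° = 5.513 m.
Total horizontal offset = 10.486 m.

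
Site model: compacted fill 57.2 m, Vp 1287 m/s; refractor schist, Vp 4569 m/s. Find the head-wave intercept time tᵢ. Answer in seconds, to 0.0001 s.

θ_c = arcsin(V₁/V₂) = arcsin(1287/4569) = 16.36°; cos θ_c = 0.9595.
tᵢ = 2h·cos θ_c / V₁ = 2·57.2·0.9595 / 1287 = 0.08529 s.

0.0853 s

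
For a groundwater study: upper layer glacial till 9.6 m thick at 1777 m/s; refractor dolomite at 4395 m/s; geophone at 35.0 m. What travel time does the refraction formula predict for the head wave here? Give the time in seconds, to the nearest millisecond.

t = x/V₂ + 2h·√(V₂²−V₁²)/(V₁V₂).
√(V₂²−V₁²) = √(4395²−1777²) = 4019.7 m/s; delay term = 2·9.6·4019.7/(1777·4395) = 0.00988 s.
t = 35.0/4395 + 0.00988 = 0.01785 s.

0.018 s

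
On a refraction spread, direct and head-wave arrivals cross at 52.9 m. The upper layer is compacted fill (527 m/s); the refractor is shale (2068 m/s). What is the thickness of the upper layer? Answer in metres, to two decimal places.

x_cross = 2h·√((V₂+V₁)/(V₂−V₁)) → h = x_cross / (2·√((V₂+V₁)/(V₂−V₁))).
√((V₂+V₁)/(V₂−V₁)) = √((2068+527)/(2068−527)) = 1.2977.
h = 52.9 / (2·1.2977) = 20.38 m.

20.38 m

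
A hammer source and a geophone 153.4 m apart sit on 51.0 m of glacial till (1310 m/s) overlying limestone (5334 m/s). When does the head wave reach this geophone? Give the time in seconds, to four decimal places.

θ_c = arcsin(V₁/V₂) = arcsin(1310/5334) = 14.22°, cos θ_c = 0.9694.
Intercept time tᵢ = 2h cos θ_c / V₁ = 2·51.0·0.9694/1310 = 0.07548 s.
t = x/V₂ + tᵢ = 153.4/5334 + 0.07548 = 0.10424 s.

0.1042 s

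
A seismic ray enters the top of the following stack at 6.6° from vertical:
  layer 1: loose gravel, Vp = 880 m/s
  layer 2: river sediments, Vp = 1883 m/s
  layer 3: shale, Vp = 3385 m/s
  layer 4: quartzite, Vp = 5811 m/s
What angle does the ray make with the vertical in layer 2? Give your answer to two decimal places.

14.24°

Ray parameter p = sin 6.6° / 880 = 1.3061e-04 s/m.
sin θ_2 = p·V_2 = 1.3061e-04 × 1883 = 0.2459.
θ_2 = 14.24° from the vertical.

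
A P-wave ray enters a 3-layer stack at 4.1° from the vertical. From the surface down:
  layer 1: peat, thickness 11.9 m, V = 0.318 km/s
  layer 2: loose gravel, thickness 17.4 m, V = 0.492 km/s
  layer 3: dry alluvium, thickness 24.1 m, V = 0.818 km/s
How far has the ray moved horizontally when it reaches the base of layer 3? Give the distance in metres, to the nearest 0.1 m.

Apply Snell's law at each interface; in layer i the horizontal offset is hᵢ·tan θᵢ.
Layer 1: θ = 4.10°; offset = 11.9·tan 4.10° = 0.853 m.
Layer 2: sin θ = 0.492·sin 4.1°/0.318 = 0.1106, θ = 6.35°; offset = 17.4·tan 6.35° = 1.937 m.
Layer 3: sin θ = 0.818·sin 4.1°/0.318 = 0.1839, θ = 10.60°; offset = 24.1·tan 10.60° = 4.509 m.
Σ offsets = 7.299 m.

7.3 m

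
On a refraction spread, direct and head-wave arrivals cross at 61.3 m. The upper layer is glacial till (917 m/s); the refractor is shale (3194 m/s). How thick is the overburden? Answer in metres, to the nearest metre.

23 m

h = (x_cross/2)·√((V₂−V₁)/(V₂+V₁)).
(V₂−V₁)/(V₂+V₁) = (3194−917)/(3194+917) = 0.5539; √ = 0.7442.
h = (61.3/2)·0.7442 = 22.81 m.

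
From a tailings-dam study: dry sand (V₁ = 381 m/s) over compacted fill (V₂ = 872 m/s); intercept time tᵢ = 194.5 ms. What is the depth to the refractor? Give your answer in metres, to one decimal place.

h = tᵢ·V₁·V₂ / (2·√(V₂²−V₁²)).
√(V₂²−V₁²) = √(872² − 381²) = 784.4 m/s.
h = 0.1945 s × 381 × 872 / (2 × 784.4) = 41.19 m.

41.2 m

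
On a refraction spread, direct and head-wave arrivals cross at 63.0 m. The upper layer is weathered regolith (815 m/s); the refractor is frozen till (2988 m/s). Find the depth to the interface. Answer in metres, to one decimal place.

23.8 m

x_cross = 2h·√((V₂+V₁)/(V₂−V₁)) → h = x_cross / (2·√((V₂+V₁)/(V₂−V₁))).
√((V₂+V₁)/(V₂−V₁)) = √((2988+815)/(2988−815)) = 1.3229.
h = 63.0 / (2·1.3229) = 23.81 m.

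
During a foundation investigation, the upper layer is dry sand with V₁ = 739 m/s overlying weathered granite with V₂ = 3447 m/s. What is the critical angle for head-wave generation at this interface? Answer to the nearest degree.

At critical incidence the refracted ray runs along the interface (θ₂ = 90°), so sin θ_c = V₁/V₂.
θ_c = arcsin(739/3447) = arcsin 0.2144 = 12.38°.

12°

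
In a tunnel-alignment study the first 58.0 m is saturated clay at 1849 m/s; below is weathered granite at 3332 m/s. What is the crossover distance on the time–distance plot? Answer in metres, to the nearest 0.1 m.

θ_c = arcsin(1849/3332) = 33.71°, so cos θ_c = 0.8319 and tᵢ = 2h cos θ_c/V₁ = 0.0522 s.
At crossover x/V₁ = x/V₂ + tᵢ ⇒ x = tᵢ/(1/V₁ − 1/V₂) = 0.05219/(5.4083e-04 − 3.0012e-04) = 216.82 m.

216.8 m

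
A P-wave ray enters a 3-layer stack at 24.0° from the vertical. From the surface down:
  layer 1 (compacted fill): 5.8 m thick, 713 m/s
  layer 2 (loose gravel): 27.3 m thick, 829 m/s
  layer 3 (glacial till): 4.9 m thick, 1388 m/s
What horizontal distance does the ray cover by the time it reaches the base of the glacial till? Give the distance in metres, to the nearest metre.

Apply Snell's law at each interface; in layer i the horizontal offset is hᵢ·tan θᵢ.
Layer 1: θ = 24.00°; offset = 5.8·tan 24.00° = 2.582 m.
Layer 2: sin θ = 829·sin 24.0°/713 = 0.4729, θ = 28.22°; offset = 27.3·tan 28.22° = 14.652 m.
Layer 3: sin θ = 1388·sin 24.0°/713 = 0.7918, θ = 52.35°; offset = 4.9·tan 52.35° = 6.352 m.
Σ offsets = 23.587 m.

24 m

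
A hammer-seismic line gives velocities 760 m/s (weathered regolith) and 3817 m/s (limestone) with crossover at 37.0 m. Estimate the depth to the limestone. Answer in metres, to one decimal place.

x_cross = 2h·√((V₂+V₁)/(V₂−V₁)) → h = x_cross / (2·√((V₂+V₁)/(V₂−V₁))).
√((V₂+V₁)/(V₂−V₁)) = √((3817+760)/(3817−760)) = 1.2236.
h = 37.0 / (2·1.2236) = 15.12 m.

15.1 m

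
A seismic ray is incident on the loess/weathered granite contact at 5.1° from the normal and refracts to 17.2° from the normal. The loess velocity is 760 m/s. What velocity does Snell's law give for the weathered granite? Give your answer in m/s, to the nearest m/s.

2528 m/s

sin 5.1° = 0.0889; sin 17.2° = 0.2957.
V₂ = V₁·(sin θ₂/sin θ₁) = 760·(0.2957/0.0889) = 2528.15 m/s.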